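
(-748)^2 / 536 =69938 / 67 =1043.85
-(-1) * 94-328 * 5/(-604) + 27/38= 559029/5738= 97.43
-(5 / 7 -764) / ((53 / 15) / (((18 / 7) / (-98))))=-721305 / 127253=-5.67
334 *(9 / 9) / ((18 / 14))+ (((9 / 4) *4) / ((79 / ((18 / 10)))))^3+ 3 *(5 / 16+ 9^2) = 4470399510629 / 8874702000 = 503.72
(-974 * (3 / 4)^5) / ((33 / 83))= -3274101 / 5632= -581.34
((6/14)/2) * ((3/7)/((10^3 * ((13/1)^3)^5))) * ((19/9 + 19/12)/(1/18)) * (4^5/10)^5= 0.00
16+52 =68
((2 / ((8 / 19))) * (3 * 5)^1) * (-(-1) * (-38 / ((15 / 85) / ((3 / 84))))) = -30685 / 56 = -547.95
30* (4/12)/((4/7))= 35/2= 17.50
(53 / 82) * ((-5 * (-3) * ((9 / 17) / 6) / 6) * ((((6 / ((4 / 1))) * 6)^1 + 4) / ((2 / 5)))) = 51675 / 11152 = 4.63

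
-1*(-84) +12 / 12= 85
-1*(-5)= 5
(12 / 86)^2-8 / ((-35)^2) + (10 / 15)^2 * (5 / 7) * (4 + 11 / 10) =11089474 / 6795075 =1.63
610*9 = 5490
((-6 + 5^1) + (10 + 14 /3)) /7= 41 /21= 1.95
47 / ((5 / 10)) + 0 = 94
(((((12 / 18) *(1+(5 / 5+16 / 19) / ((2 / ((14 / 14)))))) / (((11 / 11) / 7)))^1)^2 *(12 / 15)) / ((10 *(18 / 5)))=261121 / 146205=1.79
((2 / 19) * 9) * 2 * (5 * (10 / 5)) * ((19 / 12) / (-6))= -5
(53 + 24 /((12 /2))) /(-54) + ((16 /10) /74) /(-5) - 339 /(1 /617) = -3482581597 /16650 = -209164.06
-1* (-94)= 94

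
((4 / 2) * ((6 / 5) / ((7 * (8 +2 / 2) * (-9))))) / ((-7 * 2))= 2 / 6615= 0.00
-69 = -69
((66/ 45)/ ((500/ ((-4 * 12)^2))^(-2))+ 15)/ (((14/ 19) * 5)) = 28497473/ 6967296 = 4.09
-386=-386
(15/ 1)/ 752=15/ 752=0.02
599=599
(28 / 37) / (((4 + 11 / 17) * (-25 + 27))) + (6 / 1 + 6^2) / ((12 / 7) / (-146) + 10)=31974089 / 7459496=4.29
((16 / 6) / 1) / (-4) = -0.67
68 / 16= 17 / 4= 4.25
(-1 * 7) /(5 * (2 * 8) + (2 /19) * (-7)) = -133 /1506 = -0.09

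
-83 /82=-1.01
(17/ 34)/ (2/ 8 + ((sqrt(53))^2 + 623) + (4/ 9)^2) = 162/ 219169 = 0.00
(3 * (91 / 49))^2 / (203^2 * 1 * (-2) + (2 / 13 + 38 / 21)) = -59319 / 157497046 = -0.00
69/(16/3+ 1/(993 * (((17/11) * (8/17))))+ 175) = 548136/1432579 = 0.38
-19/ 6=-3.17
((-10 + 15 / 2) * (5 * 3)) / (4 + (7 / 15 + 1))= -1125 / 164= -6.86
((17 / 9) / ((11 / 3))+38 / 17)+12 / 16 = 7855 / 2244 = 3.50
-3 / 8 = -0.38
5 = 5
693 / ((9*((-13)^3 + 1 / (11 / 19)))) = -847 / 24148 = -0.04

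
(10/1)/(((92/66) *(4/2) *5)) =33/46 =0.72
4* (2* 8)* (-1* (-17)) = 1088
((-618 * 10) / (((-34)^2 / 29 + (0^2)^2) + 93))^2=2163.59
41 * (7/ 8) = 35.88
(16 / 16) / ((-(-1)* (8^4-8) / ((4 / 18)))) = 1 / 18396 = 0.00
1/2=0.50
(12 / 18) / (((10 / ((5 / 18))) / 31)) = 31 / 54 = 0.57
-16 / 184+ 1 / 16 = -9 / 368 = -0.02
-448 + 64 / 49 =-21888 / 49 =-446.69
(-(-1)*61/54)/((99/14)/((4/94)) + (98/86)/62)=1138382/167484645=0.01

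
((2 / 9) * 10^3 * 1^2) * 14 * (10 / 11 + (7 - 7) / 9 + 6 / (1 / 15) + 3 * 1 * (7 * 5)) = 60340000 / 99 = 609494.95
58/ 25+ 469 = 11783/ 25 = 471.32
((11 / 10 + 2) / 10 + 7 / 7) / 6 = 131 / 600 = 0.22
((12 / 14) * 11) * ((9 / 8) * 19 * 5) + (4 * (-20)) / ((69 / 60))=604145 / 644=938.11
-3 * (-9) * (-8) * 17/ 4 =-918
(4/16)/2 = 1/8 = 0.12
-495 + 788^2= 620449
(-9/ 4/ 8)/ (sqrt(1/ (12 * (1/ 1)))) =-9 * sqrt(3)/ 16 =-0.97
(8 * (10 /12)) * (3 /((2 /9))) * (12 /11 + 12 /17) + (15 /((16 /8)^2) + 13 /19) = 2361259 /14212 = 166.15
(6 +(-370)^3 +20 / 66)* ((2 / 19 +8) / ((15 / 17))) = -397828612496 / 855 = -465296622.80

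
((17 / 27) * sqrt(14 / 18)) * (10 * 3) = 170 * sqrt(7) / 27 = 16.66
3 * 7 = 21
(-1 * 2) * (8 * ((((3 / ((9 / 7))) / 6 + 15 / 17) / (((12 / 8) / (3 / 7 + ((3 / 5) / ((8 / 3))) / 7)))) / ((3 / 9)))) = -33454 / 1785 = -18.74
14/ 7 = 2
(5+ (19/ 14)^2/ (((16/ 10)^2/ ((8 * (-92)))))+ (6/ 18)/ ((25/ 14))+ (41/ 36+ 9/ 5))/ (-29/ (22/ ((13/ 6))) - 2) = 505864711/ 4711350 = 107.37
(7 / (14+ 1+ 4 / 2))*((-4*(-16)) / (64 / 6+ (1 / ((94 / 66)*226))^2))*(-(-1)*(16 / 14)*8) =1386416750592 / 61377880435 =22.59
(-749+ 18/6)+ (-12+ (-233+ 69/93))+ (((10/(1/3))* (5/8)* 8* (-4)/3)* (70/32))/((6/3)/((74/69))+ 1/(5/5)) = -7511601/6572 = -1142.97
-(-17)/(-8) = -17/8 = -2.12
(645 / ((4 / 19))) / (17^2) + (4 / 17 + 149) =184771 / 1156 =159.84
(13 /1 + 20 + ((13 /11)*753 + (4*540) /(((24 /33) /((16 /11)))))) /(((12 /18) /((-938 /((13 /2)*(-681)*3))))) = 18032112 /32461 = 555.50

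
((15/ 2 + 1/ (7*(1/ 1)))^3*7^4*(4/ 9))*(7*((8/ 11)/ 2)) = 120054214/ 99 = 1212668.83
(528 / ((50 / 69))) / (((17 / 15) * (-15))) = -18216 / 425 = -42.86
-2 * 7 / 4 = -7 / 2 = -3.50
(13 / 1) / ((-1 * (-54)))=13 / 54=0.24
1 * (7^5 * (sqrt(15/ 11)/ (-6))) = -3271.06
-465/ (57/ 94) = -14570/ 19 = -766.84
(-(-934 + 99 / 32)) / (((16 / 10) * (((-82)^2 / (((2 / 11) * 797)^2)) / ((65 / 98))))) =6149728292825 / 5102924288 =1205.14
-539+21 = -518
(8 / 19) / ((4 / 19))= 2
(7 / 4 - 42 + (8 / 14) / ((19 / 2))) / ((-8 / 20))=106905 / 1064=100.47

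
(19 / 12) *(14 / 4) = 5.54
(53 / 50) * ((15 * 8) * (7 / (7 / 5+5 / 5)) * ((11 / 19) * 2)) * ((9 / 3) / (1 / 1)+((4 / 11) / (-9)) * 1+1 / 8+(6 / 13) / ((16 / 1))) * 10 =29731940 / 2223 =13374.69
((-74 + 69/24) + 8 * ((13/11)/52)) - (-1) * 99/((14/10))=-141/616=-0.23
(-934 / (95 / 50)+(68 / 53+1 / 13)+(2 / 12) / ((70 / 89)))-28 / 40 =-539603119 / 1099644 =-490.71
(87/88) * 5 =435/88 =4.94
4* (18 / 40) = 9 / 5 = 1.80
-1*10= -10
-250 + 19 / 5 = -1231 / 5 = -246.20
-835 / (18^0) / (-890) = 167 / 178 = 0.94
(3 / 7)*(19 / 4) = 57 / 28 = 2.04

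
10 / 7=1.43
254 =254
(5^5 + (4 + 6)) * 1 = 3135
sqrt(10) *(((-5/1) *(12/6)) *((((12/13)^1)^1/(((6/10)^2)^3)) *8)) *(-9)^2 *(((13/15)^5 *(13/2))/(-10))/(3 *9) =29703440 *sqrt(10)/19683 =4772.17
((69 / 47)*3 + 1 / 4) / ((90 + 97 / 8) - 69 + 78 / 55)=96250 / 714353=0.13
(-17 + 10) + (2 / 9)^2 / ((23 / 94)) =-12665 / 1863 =-6.80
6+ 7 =13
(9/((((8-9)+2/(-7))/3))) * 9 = -189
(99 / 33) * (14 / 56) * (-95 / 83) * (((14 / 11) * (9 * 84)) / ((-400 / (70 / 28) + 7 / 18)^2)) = -244331640 / 7536019777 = -0.03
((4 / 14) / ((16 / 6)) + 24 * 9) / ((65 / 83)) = 502233 / 1820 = 275.95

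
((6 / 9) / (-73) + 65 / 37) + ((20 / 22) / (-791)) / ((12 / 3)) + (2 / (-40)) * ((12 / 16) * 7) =8374980017 / 5640336240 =1.48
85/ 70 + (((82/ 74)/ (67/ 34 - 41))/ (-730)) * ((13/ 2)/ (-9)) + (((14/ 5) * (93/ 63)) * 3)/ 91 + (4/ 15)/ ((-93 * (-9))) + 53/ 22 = 67746389205179/ 18017987981994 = 3.76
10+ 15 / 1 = 25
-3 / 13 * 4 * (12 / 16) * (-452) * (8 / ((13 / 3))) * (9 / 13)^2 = 7908192 / 28561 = 276.89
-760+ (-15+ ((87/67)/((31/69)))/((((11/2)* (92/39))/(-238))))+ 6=-18780644/22847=-822.02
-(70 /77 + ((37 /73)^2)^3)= -1541565253389 /1664676489179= -0.93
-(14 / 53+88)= -4678 / 53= -88.26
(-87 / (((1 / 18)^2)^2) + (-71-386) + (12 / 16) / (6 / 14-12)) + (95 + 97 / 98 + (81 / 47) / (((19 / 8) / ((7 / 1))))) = -43161596029397 / 4725756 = -9133268.00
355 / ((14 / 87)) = 30885 / 14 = 2206.07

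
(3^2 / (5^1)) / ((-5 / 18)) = -162 / 25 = -6.48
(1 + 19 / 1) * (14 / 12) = 70 / 3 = 23.33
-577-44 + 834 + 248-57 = 404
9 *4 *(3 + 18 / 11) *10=18360 / 11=1669.09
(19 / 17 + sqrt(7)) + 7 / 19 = 480 / 323 + sqrt(7) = 4.13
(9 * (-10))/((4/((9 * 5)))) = -1012.50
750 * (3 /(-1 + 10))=250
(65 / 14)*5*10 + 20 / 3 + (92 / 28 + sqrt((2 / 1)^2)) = 5126 / 21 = 244.10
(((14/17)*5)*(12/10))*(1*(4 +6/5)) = 2184/85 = 25.69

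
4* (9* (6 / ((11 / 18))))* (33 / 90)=648 / 5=129.60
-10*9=-90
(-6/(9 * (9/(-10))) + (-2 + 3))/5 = 47/135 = 0.35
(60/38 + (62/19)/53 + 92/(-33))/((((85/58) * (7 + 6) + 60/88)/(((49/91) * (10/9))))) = -15479968/445002363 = -0.03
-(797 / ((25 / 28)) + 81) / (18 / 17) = -413797 / 450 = -919.55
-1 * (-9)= 9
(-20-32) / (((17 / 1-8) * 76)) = -13 / 171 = -0.08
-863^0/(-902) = 1/902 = 0.00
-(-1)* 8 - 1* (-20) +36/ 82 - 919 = -36513/ 41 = -890.56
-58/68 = -29/34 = -0.85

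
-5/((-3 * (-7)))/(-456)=5/9576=0.00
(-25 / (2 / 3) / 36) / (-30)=5 / 144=0.03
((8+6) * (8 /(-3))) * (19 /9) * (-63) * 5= 74480 /3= 24826.67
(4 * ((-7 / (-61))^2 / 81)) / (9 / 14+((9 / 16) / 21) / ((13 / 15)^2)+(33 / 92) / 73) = 0.00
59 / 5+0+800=4059 / 5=811.80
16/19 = 0.84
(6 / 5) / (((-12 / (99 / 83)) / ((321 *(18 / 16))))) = -286011 / 6640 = -43.07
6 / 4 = 1.50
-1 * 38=-38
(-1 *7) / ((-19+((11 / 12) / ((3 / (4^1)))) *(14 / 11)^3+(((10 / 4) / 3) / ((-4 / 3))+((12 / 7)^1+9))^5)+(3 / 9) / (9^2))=-113352164868096 / 1692643248372514727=-0.00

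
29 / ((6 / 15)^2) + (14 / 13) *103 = 15193 / 52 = 292.17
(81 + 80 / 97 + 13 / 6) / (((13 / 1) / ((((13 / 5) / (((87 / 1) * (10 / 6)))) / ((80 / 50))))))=48883 / 675120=0.07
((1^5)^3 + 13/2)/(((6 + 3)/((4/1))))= 10/3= 3.33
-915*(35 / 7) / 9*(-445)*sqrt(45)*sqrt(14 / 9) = 678625*sqrt(70) / 3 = 1892594.70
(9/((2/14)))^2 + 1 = 3970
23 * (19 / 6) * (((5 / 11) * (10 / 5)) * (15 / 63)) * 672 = 349600 / 33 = 10593.94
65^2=4225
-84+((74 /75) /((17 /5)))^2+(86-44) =-2725574 /65025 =-41.92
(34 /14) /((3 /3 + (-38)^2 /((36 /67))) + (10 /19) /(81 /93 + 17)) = 47367 /52436153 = 0.00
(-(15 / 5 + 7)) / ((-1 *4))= 5 / 2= 2.50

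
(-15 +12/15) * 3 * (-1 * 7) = 1491/5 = 298.20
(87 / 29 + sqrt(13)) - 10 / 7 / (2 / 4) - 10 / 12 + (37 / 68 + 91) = sqrt(13) + 129739 / 1428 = 94.46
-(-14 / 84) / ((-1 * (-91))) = 1 / 546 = 0.00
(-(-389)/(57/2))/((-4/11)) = -4279/114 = -37.54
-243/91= -2.67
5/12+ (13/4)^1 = 11/3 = 3.67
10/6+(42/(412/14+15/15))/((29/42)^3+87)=2318647847/1378119585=1.68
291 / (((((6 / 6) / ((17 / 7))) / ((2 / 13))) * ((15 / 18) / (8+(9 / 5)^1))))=415548 / 325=1278.61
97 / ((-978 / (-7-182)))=6111 / 326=18.75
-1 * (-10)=10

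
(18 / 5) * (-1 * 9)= -162 / 5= -32.40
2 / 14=1 / 7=0.14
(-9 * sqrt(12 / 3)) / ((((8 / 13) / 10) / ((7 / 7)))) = -585 / 2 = -292.50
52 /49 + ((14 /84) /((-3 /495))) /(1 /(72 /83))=-92704 /4067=-22.79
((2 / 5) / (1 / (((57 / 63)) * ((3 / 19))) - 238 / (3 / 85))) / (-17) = 6 / 1717765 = 0.00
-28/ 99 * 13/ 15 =-364/ 1485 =-0.25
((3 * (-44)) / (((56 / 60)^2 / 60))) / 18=-24750 / 49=-505.10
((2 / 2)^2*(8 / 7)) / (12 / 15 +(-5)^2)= 40 / 903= 0.04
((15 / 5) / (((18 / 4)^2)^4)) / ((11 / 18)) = 512 / 17537553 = 0.00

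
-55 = -55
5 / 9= 0.56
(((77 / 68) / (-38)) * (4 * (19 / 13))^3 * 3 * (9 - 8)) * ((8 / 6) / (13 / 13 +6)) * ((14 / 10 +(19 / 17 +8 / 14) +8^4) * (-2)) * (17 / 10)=309923270976 / 6536075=47417.34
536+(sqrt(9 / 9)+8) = 545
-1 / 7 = -0.14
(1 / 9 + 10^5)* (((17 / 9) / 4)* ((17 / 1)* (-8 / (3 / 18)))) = -1040401156 / 27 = -38533376.15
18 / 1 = 18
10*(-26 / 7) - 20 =-400 / 7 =-57.14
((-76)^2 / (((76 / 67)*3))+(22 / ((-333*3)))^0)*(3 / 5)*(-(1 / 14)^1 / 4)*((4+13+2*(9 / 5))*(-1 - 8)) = 944613 / 280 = 3373.62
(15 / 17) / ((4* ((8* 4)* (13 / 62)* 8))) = 465 / 113152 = 0.00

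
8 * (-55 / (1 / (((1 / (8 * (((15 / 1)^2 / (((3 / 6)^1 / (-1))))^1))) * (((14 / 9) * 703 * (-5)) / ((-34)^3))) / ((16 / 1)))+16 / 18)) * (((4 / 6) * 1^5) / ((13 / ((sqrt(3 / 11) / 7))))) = 21090 * sqrt(33) / 29798656667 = 0.00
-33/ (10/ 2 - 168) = 33/ 163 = 0.20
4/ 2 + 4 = 6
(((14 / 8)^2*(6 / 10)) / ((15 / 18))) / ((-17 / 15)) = -1323 / 680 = -1.95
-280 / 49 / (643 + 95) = -20 / 2583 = -0.01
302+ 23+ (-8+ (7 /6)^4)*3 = 132433 /432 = 306.56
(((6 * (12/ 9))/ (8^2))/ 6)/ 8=1/ 384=0.00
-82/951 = -0.09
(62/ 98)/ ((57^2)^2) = 0.00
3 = 3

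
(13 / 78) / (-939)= -1 / 5634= -0.00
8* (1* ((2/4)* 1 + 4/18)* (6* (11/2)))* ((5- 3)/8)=143/3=47.67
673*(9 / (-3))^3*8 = -145368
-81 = -81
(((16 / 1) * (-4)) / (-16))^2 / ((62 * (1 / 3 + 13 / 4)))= 96 / 1333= 0.07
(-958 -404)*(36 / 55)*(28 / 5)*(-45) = 224655.71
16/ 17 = 0.94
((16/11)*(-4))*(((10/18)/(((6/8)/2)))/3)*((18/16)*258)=-27520/33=-833.94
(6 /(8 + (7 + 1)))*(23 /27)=23 /72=0.32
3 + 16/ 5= 31/ 5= 6.20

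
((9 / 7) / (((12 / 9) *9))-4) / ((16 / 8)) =-109 / 56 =-1.95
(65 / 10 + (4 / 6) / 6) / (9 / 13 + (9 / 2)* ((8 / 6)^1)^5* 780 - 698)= 1547 / 3297950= 0.00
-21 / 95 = -0.22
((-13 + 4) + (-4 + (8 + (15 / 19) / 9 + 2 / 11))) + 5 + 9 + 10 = 12082 / 627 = 19.27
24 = 24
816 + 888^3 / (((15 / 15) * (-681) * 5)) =-232482864 / 1135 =-204830.72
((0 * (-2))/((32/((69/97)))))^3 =0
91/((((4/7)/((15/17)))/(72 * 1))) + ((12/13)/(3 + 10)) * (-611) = 2226282/221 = 10073.67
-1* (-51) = 51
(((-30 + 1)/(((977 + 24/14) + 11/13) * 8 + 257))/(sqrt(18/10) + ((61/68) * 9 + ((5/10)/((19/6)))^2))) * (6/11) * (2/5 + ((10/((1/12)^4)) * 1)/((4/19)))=-203.92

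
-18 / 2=-9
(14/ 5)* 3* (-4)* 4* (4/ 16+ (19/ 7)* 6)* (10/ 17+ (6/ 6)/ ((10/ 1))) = -650052/ 425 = -1529.53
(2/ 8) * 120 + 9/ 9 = 31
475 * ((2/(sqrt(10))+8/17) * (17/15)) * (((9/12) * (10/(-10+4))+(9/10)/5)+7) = 3521.27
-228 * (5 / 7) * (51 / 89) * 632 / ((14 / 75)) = -1377918000 / 4361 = -315963.77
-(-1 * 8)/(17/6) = 48/17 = 2.82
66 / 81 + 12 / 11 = 566 / 297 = 1.91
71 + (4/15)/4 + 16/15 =1082/15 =72.13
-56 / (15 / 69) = -257.60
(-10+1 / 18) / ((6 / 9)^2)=-179 / 8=-22.38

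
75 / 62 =1.21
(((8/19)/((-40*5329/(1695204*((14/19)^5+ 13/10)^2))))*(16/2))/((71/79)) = -378010853762669542627128/5509392233308905327625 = -68.61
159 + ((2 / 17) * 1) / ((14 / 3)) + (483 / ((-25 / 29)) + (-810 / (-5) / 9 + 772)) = 388.75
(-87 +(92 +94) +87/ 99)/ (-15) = -3296/ 495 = -6.66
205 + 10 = 215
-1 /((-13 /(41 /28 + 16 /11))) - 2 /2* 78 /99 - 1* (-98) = 1170409 /12012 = 97.44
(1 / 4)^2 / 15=1 / 240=0.00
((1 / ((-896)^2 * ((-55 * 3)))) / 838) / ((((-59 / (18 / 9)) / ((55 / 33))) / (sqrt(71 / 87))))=sqrt(6177) / 170937166675968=0.00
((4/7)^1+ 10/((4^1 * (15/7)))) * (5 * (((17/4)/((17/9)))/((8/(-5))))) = -5475/448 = -12.22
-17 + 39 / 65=-82 / 5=-16.40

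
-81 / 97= -0.84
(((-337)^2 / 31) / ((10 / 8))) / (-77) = -38.06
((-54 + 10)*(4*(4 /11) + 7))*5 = -1860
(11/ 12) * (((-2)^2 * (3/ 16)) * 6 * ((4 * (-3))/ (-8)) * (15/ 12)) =495/ 64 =7.73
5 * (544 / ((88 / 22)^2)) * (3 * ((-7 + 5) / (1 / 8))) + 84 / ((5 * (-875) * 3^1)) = -5100004 / 625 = -8160.01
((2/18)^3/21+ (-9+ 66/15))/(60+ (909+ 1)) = -176051/37124325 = -0.00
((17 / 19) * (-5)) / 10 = -17 / 38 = -0.45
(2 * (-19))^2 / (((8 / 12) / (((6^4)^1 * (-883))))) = -2478701088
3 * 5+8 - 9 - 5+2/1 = 11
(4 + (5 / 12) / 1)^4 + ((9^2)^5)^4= 3064963886735877065882301446839564066944817 / 20736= 147808829414345923316083200000000000000.00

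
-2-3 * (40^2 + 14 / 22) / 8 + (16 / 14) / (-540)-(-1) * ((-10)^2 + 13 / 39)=-41738621 / 83160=-501.91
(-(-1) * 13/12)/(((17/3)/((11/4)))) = 143/272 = 0.53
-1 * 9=-9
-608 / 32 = -19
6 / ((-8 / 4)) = -3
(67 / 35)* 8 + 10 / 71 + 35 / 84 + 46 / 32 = 2064653 / 119280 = 17.31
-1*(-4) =4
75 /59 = 1.27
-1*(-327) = 327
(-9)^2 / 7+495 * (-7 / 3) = -8004 / 7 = -1143.43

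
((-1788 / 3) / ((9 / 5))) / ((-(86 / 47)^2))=1645705 / 16641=98.89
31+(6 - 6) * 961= 31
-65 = -65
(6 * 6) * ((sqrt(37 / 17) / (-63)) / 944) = -sqrt(629) / 28084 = -0.00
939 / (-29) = -939 / 29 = -32.38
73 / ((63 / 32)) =2336 / 63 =37.08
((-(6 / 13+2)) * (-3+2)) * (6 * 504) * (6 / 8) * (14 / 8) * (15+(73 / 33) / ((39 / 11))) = 152643.41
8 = 8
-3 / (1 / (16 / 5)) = -48 / 5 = -9.60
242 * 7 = 1694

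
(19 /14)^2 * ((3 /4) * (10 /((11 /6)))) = 16245 /2156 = 7.53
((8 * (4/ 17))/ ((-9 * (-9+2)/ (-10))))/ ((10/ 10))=-320/ 1071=-0.30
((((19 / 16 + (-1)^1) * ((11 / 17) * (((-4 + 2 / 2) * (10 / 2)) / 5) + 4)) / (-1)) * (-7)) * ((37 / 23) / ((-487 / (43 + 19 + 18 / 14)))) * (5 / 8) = -8605275 / 24373376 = -0.35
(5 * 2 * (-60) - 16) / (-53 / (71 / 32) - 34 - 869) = 43736 / 65809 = 0.66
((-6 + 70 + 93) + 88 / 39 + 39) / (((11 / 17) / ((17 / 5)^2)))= 37987316 / 10725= 3541.94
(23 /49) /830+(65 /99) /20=268909 /8052660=0.03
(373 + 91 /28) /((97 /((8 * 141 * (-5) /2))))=-1061025 /97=-10938.40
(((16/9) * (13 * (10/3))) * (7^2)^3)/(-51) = -244709920/1377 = -177712.36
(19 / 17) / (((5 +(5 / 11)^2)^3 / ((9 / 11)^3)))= 25289 / 5831000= 0.00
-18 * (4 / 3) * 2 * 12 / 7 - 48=-912 / 7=-130.29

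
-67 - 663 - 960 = -1690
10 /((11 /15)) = 150 /11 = 13.64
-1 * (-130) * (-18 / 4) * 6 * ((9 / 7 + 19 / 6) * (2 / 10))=-21879 / 7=-3125.57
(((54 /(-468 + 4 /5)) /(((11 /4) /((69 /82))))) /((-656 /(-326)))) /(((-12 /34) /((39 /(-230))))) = -0.01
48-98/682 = 16319/341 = 47.86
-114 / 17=-6.71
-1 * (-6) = 6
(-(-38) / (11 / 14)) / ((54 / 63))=1862 / 33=56.42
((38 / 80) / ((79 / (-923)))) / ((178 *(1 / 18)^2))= -1420497 / 140620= -10.10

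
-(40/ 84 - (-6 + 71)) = 1355/ 21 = 64.52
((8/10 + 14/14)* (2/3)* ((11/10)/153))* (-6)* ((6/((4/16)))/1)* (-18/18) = 1.24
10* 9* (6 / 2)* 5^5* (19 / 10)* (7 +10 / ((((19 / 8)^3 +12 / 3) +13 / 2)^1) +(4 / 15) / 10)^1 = 29206137375 / 2447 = 11935487.28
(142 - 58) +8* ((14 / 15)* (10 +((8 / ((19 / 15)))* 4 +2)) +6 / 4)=35552 / 95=374.23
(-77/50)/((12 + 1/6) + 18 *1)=-231/4525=-0.05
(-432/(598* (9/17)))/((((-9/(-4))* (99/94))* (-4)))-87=-7713077/88803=-86.86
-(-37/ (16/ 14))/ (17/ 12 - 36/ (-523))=406371/ 18646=21.79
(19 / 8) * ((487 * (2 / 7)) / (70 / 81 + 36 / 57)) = 14240367 / 64456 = 220.93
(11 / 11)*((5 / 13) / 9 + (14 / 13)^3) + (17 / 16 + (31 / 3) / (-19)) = 10882007 / 6010992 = 1.81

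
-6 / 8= -3 / 4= -0.75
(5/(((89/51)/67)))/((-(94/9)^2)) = -1383885/786404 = -1.76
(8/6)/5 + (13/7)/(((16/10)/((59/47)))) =68053/39480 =1.72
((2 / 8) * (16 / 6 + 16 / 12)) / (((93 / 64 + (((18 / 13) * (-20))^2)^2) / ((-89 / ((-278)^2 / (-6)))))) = 81341728 / 6923080730319511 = 0.00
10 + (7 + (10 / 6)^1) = 56 / 3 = 18.67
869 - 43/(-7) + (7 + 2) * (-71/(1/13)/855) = 575509/665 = 865.43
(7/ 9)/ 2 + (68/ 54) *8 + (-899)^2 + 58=43646551/ 54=808269.46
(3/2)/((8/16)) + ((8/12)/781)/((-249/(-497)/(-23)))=24329/8217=2.96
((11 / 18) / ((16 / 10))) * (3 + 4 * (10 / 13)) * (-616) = -334565 / 234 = -1429.76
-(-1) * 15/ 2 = 15/ 2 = 7.50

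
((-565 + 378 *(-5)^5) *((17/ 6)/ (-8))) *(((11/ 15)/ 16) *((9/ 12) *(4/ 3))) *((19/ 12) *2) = 839797739/ 13824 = 60749.26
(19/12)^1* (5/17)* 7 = 665/204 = 3.26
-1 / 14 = -0.07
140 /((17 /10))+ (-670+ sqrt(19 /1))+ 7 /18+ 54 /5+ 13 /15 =-176131 /306+ sqrt(19) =-571.23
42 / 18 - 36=-101 / 3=-33.67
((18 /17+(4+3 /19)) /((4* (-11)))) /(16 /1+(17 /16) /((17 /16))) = -0.01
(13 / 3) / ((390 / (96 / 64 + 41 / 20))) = 71 / 1800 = 0.04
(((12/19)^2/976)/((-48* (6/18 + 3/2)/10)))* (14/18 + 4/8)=-115/1937848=-0.00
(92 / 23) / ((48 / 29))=29 / 12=2.42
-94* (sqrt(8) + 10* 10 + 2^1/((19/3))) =-179164/19 - 188* sqrt(2) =-9695.56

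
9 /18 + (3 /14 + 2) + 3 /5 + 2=186 /35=5.31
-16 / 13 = -1.23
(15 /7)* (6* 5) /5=90 /7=12.86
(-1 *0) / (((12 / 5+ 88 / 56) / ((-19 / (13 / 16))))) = 0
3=3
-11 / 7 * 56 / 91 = -88 / 91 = -0.97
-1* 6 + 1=-5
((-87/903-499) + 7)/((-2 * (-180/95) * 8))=-2814299/173376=-16.23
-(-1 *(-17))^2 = -289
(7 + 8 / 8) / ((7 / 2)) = 16 / 7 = 2.29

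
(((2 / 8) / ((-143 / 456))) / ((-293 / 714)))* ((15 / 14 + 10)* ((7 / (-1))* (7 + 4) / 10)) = -630819 / 3809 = -165.61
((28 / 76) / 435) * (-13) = -91 / 8265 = -0.01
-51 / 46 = -1.11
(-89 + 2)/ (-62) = 87/ 62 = 1.40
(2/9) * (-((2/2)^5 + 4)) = -10/9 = -1.11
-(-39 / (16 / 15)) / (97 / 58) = 16965 / 776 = 21.86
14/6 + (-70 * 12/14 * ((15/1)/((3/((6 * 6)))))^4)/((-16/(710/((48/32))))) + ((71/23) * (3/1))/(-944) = 121369472064151345/65136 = 1863324000002.32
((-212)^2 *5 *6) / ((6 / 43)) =9662960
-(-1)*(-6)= -6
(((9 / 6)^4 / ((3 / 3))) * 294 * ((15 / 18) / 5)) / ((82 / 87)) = 345303 / 1312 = 263.19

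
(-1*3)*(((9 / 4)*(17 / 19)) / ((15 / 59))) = -9027 / 380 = -23.76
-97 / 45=-2.16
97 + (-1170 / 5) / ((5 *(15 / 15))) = 251 / 5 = 50.20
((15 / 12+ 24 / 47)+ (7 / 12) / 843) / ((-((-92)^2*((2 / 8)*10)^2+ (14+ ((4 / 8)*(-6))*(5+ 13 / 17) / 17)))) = -60504173 / 1817635404276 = -0.00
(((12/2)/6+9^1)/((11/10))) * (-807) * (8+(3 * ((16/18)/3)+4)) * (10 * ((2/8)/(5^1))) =-1560200/33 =-47278.79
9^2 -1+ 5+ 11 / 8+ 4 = 90.38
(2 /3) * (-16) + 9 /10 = -293 /30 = -9.77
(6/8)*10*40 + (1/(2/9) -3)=301.50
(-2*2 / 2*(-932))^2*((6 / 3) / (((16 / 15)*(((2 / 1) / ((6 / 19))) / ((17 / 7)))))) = 332248680 / 133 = 2498110.38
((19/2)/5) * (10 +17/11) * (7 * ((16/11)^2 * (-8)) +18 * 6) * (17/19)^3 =-395584934/2402455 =-164.66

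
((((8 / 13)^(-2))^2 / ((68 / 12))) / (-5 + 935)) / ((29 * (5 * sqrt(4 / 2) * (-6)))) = -28561 * sqrt(2) / 37559500800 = -0.00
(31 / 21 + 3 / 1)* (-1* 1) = -94 / 21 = -4.48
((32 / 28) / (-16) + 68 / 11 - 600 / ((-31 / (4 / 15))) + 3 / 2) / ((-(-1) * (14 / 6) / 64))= 5853312 / 16709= 350.31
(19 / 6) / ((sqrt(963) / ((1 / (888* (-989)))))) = -19* sqrt(107) / 1691474832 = -0.00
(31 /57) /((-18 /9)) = -31 /114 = -0.27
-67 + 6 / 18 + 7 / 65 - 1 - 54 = -23704 / 195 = -121.56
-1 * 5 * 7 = -35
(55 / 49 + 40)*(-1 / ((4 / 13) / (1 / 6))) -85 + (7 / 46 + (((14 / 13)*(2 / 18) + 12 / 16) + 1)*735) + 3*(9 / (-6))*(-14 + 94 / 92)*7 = 1675.89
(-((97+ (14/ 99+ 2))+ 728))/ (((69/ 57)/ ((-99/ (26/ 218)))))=13045229/ 23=567183.87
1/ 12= 0.08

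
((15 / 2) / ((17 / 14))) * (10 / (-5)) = -12.35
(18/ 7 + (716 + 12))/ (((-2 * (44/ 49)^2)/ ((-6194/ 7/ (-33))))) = -388032421/ 31944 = -12147.27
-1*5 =-5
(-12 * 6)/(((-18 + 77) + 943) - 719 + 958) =-72/1241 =-0.06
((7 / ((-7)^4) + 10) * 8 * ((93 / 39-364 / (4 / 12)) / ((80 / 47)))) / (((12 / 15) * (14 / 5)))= -11421027025 / 499408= -22869.13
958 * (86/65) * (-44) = -3625072/65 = -55770.34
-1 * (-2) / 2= 1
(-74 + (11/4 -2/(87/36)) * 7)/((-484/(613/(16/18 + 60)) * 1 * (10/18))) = 348713019/153834560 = 2.27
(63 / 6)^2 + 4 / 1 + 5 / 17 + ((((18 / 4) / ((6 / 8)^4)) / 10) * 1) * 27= 52001 / 340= 152.94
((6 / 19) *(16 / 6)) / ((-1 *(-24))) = 2 / 57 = 0.04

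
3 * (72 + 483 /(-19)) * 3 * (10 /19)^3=7965000 /130321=61.12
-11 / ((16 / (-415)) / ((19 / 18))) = 86735 / 288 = 301.16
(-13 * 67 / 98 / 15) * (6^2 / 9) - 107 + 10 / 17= -108.78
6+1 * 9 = 15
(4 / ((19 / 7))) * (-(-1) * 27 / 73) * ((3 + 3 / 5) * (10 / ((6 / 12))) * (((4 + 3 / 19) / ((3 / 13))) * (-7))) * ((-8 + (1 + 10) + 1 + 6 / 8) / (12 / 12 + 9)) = -16304652 / 6935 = -2351.07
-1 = -1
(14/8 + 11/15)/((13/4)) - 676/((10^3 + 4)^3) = 37698757429/49337343120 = 0.76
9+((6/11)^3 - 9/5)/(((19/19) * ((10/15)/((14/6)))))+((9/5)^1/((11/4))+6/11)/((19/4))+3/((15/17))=1750157/252890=6.92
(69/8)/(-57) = -23/152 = -0.15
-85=-85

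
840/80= 10.50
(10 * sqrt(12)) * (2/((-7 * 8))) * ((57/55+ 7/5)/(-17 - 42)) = 134 * sqrt(3)/4543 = 0.05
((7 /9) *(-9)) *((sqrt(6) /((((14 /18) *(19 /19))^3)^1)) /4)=-729 *sqrt(6) /196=-9.11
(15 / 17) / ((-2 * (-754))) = 15 / 25636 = 0.00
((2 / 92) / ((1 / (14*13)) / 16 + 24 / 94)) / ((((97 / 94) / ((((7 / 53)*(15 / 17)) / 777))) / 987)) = 31744920480 / 2602450271377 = 0.01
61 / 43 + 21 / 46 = 3709 / 1978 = 1.88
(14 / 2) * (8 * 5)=280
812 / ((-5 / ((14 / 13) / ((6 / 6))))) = -11368 / 65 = -174.89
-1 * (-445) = 445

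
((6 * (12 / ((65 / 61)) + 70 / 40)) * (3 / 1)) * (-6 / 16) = -87.83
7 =7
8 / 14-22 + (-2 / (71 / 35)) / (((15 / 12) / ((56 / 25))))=-288202 / 12425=-23.20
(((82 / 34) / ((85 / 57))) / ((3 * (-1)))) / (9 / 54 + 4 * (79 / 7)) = -32718 / 2749835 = -0.01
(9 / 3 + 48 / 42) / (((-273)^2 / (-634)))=-18386 / 521703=-0.04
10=10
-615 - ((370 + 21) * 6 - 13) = -2948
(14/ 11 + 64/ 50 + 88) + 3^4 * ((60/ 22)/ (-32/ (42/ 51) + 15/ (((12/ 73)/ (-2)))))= 25440266/ 284075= 89.55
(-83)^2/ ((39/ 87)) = 199781/ 13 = 15367.77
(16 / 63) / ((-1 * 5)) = -16 / 315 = -0.05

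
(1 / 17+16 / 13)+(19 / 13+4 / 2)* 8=6405 / 221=28.98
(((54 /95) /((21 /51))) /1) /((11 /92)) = 11.55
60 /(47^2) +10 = 10.03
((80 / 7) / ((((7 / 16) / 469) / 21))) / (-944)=-16080 / 59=-272.54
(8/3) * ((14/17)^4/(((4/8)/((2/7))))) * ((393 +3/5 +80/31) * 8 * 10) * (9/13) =517642911744/33658963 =15379.05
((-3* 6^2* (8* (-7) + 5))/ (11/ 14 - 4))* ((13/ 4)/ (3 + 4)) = -3978/ 5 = -795.60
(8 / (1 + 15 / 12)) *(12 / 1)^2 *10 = 5120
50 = 50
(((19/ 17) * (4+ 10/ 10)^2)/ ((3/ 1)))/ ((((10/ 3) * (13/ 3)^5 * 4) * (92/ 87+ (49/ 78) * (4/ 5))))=10041975/ 34267259312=0.00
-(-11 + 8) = 3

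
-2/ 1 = -2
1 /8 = 0.12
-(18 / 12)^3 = -27 / 8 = -3.38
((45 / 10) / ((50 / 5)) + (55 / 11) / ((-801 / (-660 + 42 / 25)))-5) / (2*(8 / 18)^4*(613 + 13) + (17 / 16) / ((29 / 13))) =-596937276 / 66824559305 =-0.01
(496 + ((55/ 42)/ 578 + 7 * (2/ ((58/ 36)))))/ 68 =355305131/ 47872272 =7.42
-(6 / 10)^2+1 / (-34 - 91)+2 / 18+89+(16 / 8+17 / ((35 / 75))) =1001477 / 7875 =127.17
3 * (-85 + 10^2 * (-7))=-2355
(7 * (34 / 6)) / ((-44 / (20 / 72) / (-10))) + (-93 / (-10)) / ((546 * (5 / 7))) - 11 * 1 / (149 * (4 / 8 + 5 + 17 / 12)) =6010120447 / 2387449350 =2.52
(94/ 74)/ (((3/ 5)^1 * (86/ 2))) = 235/ 4773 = 0.05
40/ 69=0.58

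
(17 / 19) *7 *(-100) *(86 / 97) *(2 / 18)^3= -1023400 / 1343547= -0.76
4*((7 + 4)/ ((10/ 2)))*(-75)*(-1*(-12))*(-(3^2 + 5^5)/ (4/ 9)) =55847880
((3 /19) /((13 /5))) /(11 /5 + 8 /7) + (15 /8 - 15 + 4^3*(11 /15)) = 13034027 /385320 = 33.83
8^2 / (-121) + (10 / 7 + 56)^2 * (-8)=-156435808 / 5929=-26384.86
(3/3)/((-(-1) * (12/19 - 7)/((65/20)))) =-247/484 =-0.51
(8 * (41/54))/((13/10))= 1640/351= 4.67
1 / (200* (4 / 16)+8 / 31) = 31 / 1558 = 0.02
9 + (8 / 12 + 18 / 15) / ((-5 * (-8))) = 1357 / 150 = 9.05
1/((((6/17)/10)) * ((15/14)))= 238/9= 26.44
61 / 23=2.65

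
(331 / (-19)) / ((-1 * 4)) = 4.36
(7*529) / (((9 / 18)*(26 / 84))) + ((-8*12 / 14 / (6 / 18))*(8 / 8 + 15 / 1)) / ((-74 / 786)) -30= 92232594 / 3367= 27393.11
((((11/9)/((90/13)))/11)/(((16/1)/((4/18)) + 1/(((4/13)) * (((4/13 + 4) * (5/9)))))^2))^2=2659247718400/298973643320376686607201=0.00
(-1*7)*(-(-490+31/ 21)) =-10259/ 3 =-3419.67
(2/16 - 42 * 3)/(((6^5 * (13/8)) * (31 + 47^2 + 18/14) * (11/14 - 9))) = 49343/91193253840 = 0.00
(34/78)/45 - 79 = -138628/1755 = -78.99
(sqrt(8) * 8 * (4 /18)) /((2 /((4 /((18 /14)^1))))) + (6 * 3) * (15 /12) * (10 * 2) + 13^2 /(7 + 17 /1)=448 * sqrt(2) /81 + 10969 /24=464.86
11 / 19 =0.58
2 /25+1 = 27 /25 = 1.08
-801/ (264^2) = -89/ 7744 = -0.01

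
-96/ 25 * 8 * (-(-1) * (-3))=2304/ 25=92.16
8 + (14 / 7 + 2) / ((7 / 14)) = 16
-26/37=-0.70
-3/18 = -1/6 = -0.17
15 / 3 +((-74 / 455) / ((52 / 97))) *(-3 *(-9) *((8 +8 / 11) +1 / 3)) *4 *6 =-8890051 / 5005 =-1776.23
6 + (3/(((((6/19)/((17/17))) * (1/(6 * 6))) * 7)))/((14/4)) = 19.96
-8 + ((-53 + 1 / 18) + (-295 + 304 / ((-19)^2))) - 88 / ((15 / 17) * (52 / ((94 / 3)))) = -9229853 / 22230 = -415.20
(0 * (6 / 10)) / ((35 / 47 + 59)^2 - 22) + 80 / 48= 5 / 3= 1.67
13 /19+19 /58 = 1115 /1102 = 1.01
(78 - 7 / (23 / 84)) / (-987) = -402 / 7567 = -0.05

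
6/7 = 0.86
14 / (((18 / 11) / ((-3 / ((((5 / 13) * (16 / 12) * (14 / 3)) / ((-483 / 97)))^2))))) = -1672782111 / 15054400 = -111.12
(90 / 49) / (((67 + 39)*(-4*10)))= -9 / 20776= -0.00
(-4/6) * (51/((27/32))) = -1088/27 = -40.30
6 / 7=0.86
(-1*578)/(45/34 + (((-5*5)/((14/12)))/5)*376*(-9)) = -137564/3451995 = -0.04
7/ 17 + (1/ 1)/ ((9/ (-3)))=0.08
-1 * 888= -888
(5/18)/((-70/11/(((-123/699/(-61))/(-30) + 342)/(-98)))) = 1604078729/10530127440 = 0.15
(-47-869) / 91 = -10.07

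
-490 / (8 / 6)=-735 / 2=-367.50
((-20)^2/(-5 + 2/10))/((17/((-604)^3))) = 55087216000/51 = 1080141490.20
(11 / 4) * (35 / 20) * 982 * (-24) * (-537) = 60907077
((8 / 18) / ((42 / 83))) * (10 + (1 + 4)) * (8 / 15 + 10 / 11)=5644 / 297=19.00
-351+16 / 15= -5249 / 15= -349.93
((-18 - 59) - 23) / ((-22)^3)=25 / 2662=0.01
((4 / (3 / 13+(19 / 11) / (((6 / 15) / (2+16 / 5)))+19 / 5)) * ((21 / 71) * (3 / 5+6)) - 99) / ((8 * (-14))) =132711777 / 150587024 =0.88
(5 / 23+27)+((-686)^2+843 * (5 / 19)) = 205759291 / 437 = 470845.06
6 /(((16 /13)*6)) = 13 /16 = 0.81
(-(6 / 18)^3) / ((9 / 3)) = -1 / 81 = -0.01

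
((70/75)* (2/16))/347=7/20820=0.00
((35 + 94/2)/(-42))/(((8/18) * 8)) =-123/224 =-0.55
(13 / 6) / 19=13 / 114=0.11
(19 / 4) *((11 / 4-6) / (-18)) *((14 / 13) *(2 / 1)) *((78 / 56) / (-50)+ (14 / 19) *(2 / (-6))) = -0.51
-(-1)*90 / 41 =90 / 41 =2.20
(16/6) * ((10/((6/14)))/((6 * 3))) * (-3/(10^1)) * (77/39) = -2156/1053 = -2.05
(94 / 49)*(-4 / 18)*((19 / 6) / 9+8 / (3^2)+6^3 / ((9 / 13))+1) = -133.96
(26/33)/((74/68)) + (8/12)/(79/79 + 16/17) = 3910/3663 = 1.07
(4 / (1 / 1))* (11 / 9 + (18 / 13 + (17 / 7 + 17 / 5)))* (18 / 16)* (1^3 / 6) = 6.33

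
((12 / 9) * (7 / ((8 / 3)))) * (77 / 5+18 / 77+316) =127679 / 110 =1160.72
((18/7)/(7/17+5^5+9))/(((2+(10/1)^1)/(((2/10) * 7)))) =51/532850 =0.00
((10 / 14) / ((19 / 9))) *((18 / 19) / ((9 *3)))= 0.01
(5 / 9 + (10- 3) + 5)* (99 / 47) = 26.45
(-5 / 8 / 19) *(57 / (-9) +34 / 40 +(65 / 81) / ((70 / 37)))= 57371 / 344736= 0.17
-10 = -10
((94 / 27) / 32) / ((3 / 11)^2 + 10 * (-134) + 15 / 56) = -39809 / 490186134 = -0.00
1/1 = 1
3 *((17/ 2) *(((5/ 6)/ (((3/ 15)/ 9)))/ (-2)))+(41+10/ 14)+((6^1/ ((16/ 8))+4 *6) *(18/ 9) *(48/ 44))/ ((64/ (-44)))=-26707/ 56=-476.91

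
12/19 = 0.63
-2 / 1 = -2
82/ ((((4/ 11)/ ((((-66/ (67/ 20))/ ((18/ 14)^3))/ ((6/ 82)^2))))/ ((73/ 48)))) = -593771.15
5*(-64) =-320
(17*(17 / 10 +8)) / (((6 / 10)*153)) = 97 / 54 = 1.80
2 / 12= 1 / 6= 0.17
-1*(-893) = 893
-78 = -78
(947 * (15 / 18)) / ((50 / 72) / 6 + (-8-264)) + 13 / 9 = -770689 / 528543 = -1.46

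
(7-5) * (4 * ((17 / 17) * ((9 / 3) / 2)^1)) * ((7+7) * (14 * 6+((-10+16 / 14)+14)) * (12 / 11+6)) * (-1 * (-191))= 223112448 / 11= 20282949.82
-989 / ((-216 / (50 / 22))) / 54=24725 / 128304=0.19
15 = 15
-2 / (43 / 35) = -70 / 43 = -1.63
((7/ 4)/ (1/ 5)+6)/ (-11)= -1.34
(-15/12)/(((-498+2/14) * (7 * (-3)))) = -1/8364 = -0.00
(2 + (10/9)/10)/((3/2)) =38/27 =1.41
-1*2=-2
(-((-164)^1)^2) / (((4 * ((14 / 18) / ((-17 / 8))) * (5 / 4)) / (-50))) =-5143860 / 7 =-734837.14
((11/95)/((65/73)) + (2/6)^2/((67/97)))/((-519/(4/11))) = -4332736/21257604225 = -0.00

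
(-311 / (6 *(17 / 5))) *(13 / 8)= -20215 / 816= -24.77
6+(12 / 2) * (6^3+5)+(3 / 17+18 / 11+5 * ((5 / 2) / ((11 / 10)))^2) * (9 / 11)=30650850 / 22627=1354.61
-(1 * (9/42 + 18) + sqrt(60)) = -255/14 - 2 * sqrt(15) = -25.96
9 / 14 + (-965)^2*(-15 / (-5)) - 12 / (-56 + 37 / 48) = 2793675.86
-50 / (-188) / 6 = 25 / 564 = 0.04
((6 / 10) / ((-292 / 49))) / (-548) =147 / 800080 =0.00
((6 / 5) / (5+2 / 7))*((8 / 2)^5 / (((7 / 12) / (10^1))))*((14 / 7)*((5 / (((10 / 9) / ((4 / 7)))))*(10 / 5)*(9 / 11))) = 95551488 / 2849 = 33538.61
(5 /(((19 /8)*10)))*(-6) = -24 /19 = -1.26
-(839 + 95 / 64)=-53791 / 64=-840.48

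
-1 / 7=-0.14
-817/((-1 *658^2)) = 817/432964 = 0.00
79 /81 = 0.98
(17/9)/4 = 17/36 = 0.47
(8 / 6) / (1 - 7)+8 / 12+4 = 4.44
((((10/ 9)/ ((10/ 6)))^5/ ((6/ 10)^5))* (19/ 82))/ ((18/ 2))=950000/ 21789081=0.04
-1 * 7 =-7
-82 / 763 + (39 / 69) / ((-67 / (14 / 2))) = -195795 / 1175783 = -0.17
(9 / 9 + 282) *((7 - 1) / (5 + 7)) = 283 / 2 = 141.50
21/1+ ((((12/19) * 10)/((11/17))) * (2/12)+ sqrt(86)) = sqrt(86)+ 4729/209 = 31.90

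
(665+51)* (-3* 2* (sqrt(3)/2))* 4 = -14881.78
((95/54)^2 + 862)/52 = 2522617/151632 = 16.64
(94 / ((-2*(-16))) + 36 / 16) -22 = -269 / 16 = -16.81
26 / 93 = 0.28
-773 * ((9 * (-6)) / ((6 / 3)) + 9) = 13914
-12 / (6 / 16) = -32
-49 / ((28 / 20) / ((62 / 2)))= -1085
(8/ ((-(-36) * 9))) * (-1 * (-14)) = 28/ 81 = 0.35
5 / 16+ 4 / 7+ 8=995 / 112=8.88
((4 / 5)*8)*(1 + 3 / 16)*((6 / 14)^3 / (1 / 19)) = 19494 / 1715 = 11.37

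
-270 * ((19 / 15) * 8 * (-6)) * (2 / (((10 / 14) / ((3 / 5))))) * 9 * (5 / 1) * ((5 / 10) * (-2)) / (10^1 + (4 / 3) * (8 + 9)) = -1329696 / 35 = -37991.31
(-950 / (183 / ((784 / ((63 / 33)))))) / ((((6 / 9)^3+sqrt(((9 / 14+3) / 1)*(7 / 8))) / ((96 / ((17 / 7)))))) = 8629125120 / 1071221 - 7280824320*sqrt(51) / 1071221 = -40483.11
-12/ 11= -1.09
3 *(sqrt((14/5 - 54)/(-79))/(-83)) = -48 *sqrt(395)/32785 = -0.03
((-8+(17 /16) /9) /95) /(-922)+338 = 852636323 /2522592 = 338.00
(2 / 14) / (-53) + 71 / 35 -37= -64877 / 1855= -34.97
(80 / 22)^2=1600 / 121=13.22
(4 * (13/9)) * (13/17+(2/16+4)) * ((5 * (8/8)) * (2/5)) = 8645/153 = 56.50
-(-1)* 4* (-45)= -180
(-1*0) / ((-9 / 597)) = 0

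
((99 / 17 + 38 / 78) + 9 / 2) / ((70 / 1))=2867 / 18564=0.15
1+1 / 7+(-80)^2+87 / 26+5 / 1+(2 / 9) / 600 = 1574811541 / 245700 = 6409.49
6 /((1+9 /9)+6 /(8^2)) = 192 /67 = 2.87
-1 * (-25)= 25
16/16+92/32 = 31/8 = 3.88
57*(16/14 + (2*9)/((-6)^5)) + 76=141.01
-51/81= -17/27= -0.63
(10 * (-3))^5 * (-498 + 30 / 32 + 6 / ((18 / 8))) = 12013818750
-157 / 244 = -0.64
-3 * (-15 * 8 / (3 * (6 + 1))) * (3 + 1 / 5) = 54.86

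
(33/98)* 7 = 33/14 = 2.36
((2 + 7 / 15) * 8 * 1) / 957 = 296 / 14355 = 0.02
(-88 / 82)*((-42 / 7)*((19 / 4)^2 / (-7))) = -11913 / 574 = -20.75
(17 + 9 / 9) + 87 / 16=375 / 16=23.44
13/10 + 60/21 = 291/70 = 4.16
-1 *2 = -2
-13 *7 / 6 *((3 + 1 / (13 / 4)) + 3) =-287 / 3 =-95.67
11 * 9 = 99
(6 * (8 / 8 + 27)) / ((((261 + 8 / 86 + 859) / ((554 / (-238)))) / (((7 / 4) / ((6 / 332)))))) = -33.81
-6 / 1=-6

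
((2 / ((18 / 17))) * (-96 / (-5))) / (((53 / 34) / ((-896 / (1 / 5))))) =-16572416 / 159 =-104229.03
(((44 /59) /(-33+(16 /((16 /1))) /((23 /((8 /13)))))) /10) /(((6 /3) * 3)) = -3289 /8725215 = -0.00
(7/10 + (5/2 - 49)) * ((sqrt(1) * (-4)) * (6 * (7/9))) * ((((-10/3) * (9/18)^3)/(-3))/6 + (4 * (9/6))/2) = 1046759/405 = 2584.59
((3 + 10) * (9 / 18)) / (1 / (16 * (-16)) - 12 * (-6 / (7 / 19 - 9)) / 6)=-68224 / 14633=-4.66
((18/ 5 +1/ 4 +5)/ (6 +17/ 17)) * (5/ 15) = 59/ 140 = 0.42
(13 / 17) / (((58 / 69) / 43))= 38571 / 986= 39.12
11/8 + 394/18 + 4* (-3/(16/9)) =1189/72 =16.51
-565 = -565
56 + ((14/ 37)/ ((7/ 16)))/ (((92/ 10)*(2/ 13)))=48176/ 851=56.61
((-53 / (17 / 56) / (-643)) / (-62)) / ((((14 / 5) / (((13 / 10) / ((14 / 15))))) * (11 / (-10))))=51675 / 26092297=0.00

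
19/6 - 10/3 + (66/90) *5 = 7/2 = 3.50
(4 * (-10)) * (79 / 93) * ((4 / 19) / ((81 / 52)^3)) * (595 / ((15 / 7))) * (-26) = 38492441128960 / 2817168741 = 13663.52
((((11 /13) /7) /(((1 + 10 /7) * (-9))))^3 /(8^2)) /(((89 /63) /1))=-0.00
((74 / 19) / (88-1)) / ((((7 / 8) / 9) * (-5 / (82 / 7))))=-145632 / 134995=-1.08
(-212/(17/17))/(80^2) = -53/1600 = -0.03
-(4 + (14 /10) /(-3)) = -53 /15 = -3.53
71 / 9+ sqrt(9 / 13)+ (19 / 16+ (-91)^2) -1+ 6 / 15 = 3*sqrt(13) / 13+ 5968423 / 720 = 8290.31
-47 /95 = -0.49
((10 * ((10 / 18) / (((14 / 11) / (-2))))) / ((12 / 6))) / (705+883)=-275 / 100044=-0.00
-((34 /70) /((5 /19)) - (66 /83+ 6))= 71891 /14525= 4.95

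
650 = 650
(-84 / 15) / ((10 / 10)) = -28 / 5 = -5.60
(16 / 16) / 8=1 / 8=0.12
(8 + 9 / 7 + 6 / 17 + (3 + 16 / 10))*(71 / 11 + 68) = 991224 / 935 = 1060.13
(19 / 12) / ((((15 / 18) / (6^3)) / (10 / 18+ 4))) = 9348 / 5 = 1869.60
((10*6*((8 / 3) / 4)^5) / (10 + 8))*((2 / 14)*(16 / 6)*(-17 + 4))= -33280 / 15309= -2.17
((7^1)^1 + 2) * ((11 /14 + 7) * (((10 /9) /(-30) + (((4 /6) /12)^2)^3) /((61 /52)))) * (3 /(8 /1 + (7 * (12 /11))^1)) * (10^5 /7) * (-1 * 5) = 5029486515625 /165888324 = 30318.51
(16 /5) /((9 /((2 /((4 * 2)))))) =4 /45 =0.09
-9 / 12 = -3 / 4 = -0.75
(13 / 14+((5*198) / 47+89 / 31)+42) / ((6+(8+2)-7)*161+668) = 0.03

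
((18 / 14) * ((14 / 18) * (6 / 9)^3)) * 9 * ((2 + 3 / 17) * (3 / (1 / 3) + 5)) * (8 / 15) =33152 / 765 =43.34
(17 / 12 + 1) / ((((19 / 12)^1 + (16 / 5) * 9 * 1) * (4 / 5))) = 725 / 7292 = 0.10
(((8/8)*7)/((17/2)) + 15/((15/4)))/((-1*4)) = -41/34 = -1.21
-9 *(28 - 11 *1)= -153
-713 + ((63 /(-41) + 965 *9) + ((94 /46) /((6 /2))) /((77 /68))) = 1736360993 /217833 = 7971.06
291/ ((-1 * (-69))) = 97/ 23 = 4.22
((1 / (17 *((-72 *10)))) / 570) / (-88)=1 / 613958400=0.00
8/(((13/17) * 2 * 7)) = 68/91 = 0.75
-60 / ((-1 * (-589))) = -60 / 589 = -0.10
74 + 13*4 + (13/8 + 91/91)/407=410277/3256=126.01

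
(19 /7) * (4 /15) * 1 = 76 /105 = 0.72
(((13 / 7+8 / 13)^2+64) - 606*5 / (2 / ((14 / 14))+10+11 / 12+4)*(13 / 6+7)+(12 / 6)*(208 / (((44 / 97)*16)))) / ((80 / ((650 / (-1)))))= 40006046845 / 3251248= 12304.83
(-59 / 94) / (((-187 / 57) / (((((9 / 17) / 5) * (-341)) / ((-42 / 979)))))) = 306191061 / 1901620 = 161.02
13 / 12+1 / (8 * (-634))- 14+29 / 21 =-409571 / 35504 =-11.54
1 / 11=0.09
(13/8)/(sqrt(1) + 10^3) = 1/616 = 0.00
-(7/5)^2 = -49/25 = -1.96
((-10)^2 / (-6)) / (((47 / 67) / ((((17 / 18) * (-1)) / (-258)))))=-0.09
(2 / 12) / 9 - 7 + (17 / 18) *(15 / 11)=-5.69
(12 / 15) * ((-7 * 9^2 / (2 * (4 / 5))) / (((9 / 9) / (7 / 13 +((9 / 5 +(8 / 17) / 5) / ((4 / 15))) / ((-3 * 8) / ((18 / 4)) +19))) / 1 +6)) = -21746151 / 532724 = -40.82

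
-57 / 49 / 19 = -3 / 49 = -0.06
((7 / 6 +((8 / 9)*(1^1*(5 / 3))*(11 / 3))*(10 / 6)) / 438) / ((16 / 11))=54637 / 3405888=0.02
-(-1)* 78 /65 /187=0.01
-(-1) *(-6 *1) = -6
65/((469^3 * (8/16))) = 130/103161709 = 0.00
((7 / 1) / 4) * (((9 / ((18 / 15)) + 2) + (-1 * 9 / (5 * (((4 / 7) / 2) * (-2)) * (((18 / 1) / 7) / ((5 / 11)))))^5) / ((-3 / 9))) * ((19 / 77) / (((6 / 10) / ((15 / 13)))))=-71844235466625 / 3018626564096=-23.80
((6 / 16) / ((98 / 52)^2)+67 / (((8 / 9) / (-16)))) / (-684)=1930235 / 1094856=1.76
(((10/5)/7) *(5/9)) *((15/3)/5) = 10/63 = 0.16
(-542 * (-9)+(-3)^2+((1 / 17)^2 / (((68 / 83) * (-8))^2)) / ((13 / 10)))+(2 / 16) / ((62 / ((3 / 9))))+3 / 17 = 252667878457049 / 51700167168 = 4887.18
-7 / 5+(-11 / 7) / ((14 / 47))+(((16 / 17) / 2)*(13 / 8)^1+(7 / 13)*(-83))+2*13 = -2664271 / 108290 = -24.60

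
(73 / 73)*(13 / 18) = 13 / 18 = 0.72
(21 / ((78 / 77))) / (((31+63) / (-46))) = -12397 / 1222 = -10.14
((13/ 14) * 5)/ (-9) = -65/ 126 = -0.52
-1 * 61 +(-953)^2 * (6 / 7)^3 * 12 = 2354056805 / 343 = 6863139.37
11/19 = 0.58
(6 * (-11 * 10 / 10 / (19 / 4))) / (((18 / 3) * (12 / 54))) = -198 / 19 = -10.42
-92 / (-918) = 46 / 459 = 0.10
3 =3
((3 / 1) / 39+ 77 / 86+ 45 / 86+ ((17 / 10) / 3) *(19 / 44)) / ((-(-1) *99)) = 1284077 / 73050120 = 0.02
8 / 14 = 0.57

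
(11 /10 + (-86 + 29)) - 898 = -953.90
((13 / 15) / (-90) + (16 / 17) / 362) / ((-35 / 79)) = 0.02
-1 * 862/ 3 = -287.33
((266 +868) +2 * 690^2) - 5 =953329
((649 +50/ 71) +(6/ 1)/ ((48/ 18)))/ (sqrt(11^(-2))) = 2036705/ 284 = 7171.50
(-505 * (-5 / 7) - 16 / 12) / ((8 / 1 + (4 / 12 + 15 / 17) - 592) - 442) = -128299 / 365848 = -0.35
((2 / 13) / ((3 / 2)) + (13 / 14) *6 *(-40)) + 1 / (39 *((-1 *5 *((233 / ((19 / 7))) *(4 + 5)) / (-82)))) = -91087466 / 408915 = -222.75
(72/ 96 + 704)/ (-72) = -2819/ 288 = -9.79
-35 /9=-3.89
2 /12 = 1 /6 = 0.17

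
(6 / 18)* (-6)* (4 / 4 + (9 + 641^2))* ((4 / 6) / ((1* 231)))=-1643564 / 693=-2371.67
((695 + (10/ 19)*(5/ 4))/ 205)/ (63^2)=5287/ 6183702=0.00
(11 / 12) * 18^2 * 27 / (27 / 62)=18414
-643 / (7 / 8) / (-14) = 2572 / 49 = 52.49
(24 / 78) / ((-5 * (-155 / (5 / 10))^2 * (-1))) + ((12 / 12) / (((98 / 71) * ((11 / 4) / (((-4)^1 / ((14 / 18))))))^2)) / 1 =40809248259529 / 22230557974625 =1.84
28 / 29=0.97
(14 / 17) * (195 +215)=5740 / 17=337.65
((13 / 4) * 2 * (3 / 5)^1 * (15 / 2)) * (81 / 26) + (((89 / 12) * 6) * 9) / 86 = 32949 / 344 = 95.78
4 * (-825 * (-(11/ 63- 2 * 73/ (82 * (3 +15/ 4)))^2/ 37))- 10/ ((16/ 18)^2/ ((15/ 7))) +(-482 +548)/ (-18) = -712804715411/ 23698549728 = -30.08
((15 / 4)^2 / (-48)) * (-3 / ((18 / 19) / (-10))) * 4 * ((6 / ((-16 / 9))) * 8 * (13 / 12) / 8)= 277875 / 2048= 135.68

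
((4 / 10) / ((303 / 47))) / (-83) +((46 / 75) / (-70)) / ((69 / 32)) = -317606 / 66016125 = -0.00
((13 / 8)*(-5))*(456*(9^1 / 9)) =-3705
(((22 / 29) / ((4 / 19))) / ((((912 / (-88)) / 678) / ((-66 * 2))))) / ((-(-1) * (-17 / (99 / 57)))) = -29779794 / 9367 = -3179.22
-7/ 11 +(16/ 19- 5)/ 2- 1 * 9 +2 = -4061/ 418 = -9.72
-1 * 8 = -8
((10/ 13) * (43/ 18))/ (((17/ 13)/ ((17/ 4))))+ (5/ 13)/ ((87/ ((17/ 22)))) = 892115/ 149292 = 5.98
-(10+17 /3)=-15.67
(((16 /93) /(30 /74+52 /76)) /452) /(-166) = -703 /334070601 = -0.00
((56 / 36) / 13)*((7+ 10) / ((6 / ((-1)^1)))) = -119 / 351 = -0.34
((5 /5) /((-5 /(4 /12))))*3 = -0.20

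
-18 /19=-0.95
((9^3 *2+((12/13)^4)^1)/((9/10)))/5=324.16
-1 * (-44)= 44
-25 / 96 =-0.26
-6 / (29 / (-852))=5112 / 29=176.28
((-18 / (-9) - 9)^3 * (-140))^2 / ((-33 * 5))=-461184080 / 33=-13975275.15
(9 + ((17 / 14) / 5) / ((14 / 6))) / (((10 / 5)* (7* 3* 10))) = 1487 / 68600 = 0.02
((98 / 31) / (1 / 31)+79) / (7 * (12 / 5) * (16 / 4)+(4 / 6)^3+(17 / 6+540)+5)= 47790 / 166139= 0.29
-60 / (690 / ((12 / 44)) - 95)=-12 / 487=-0.02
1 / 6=0.17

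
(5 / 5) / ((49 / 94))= 94 / 49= 1.92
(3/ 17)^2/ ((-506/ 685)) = -6165/ 146234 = -0.04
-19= -19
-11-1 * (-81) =70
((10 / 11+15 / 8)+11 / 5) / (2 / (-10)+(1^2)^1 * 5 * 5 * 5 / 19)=13889 / 17776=0.78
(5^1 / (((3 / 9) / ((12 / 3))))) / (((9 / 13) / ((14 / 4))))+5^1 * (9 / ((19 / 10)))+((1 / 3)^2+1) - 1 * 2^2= 55426 / 171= 324.13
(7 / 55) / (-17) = -7 / 935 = -0.01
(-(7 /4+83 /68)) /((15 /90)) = -303 /17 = -17.82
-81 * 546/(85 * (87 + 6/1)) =-5.59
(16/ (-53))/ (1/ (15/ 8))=-30/ 53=-0.57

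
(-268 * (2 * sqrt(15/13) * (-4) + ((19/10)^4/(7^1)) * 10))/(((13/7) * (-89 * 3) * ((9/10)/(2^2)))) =24.08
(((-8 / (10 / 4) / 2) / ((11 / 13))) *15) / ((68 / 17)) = -78 / 11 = -7.09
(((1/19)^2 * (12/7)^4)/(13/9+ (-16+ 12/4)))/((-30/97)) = 377136/56339465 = 0.01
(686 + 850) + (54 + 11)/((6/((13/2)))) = 19277/12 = 1606.42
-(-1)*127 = 127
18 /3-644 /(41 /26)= -16498 /41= -402.39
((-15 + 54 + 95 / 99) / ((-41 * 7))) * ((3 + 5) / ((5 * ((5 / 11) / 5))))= -31648 / 12915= -2.45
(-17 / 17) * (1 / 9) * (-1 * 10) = 10 / 9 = 1.11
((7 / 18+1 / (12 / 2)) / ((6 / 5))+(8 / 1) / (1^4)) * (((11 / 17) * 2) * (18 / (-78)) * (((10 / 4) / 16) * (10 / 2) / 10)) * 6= -25135 / 21216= -1.18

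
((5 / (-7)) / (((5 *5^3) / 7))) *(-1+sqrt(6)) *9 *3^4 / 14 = 729 / 1750 - 729 *sqrt(6) / 1750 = -0.60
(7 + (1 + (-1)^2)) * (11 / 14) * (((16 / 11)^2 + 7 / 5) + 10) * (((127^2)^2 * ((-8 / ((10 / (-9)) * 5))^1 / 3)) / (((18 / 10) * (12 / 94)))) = 99978528284479 / 1925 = 51936897810.12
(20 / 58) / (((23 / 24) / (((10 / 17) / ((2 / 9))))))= 10800 / 11339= 0.95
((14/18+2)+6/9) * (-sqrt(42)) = -31 * sqrt(42)/9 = -22.32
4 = 4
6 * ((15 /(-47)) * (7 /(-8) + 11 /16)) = 135 /376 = 0.36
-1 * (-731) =731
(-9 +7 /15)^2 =16384 /225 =72.82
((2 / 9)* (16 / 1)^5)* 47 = 98566144 / 9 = 10951793.78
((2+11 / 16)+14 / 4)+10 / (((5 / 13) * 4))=203 / 16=12.69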